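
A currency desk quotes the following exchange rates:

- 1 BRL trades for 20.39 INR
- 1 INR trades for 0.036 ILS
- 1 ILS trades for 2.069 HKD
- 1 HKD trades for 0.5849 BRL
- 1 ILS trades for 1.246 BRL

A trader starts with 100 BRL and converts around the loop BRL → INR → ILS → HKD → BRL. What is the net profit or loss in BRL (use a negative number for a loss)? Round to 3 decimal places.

100 BRL × 20.39 = 2039 INR
2039 INR × 0.036 = 73.404 ILS
73.404 ILS × 2.069 = 151.872876 HKD
151.872876 HKD × 0.5849 = 88.8304451724 BRL
Net change: 88.8304451724 − 100 = -11.1695548276 BRL

-11.170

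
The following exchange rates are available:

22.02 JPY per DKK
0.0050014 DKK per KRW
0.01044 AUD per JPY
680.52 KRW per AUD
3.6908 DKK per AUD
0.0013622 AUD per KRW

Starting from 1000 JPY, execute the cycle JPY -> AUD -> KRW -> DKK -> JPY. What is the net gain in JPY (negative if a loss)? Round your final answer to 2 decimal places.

1000 JPY × 0.01044 = 10.44 AUD
10.44 AUD × 680.52 = 7104.6288 KRW
7104.6288 KRW × 0.0050014 = 35.53309048032 DKK
35.53309048032 DKK × 22.02 = 782.4386523766464 JPY
Net change: 782.4386523766464 − 1000 = -217.5613476233536 JPY

-217.56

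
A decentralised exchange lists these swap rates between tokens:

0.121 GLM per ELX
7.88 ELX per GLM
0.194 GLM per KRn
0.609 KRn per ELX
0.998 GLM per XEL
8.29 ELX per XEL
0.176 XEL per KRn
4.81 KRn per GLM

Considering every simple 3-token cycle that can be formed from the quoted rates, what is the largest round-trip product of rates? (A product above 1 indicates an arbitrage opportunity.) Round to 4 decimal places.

ELX→KRn→GLM→ELX: 0.609 × 0.194 × 7.88 = 0.93099
XEL→ELX→KRn→XEL: 8.29 × 0.609 × 0.176 = 0.88856
XEL→GLM→KRn→XEL: 0.998 × 4.81 × 0.176 = 0.84487
Maximum is ELX→KRn→GLM→ELX at 0.9310; no arbitrage — every cycle loses value.

0.9310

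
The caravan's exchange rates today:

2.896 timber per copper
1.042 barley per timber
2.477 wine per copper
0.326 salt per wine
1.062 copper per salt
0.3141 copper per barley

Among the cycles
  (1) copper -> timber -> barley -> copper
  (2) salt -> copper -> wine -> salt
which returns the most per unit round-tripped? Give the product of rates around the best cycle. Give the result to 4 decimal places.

(1) 2.896 × 1.042 × 0.3141 = 0.94784
(2) 1.062 × 2.477 × 0.326 = 0.85757
Highest is cycle (1) at 0.9478 (≤1, no arbitrage).

0.9478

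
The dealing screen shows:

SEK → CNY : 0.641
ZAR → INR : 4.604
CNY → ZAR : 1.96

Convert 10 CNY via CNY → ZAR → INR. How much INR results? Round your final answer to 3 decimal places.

10 CNY × 1.96 = 19.6 ZAR
19.6 ZAR × 4.604 = 90.2384 INR

90.238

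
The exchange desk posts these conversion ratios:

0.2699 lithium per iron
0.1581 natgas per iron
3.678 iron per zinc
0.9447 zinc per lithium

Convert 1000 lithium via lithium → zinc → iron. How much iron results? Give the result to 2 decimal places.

1000 lithium × 0.9447 = 944.7 zinc
944.7 zinc × 3.678 = 3474.6066 iron

3474.61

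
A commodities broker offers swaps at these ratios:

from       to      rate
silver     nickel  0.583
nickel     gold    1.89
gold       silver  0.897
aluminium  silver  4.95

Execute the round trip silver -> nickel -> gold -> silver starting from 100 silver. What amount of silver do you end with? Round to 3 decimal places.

100 silver × 0.583 = 58.3 nickel
58.3 nickel × 1.89 = 110.187 gold
110.187 gold × 0.897 = 98.837739 silver

98.838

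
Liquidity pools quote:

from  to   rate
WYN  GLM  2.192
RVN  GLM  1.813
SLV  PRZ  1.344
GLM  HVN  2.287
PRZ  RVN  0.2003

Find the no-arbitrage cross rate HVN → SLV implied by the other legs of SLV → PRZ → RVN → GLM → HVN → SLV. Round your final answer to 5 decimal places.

0.89589

Known legs of the cycle: 1.344 × 0.2003 × 1.813 × 2.287 = 1.1162055734592
For no arbitrage the full-cycle product must be 1, so the missing rate is 1 / 1.1162055734592 ≈ 0.8958923.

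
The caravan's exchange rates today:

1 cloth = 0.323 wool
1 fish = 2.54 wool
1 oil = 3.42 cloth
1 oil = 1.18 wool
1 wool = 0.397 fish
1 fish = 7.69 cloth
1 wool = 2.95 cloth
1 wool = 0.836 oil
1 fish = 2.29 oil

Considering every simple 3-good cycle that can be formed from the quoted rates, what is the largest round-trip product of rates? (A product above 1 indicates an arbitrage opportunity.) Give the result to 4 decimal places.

wool→fish→oil→wool: 0.397 × 2.29 × 1.18 = 1.07277
wool→fish→cloth→wool: 0.397 × 7.69 × 0.323 = 0.98610
wool→oil→cloth→wool: 0.836 × 3.42 × 0.323 = 0.92350
Maximum is wool→fish→oil→wool at 1.0728; arbitrage exists.

1.0728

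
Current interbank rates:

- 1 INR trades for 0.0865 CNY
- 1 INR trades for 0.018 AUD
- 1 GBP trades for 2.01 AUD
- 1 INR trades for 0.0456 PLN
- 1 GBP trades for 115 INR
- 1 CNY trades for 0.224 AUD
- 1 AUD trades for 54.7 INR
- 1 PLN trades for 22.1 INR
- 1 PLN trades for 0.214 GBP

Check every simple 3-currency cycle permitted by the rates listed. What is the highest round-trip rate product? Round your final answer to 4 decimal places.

INR→PLN→GBP→INR: 0.0456 × 0.214 × 115 = 1.12222
INR→CNY→AUD→INR: 0.0865 × 0.224 × 54.7 = 1.05987
Maximum is INR→PLN→GBP→INR at 1.1222; arbitrage exists.

1.1222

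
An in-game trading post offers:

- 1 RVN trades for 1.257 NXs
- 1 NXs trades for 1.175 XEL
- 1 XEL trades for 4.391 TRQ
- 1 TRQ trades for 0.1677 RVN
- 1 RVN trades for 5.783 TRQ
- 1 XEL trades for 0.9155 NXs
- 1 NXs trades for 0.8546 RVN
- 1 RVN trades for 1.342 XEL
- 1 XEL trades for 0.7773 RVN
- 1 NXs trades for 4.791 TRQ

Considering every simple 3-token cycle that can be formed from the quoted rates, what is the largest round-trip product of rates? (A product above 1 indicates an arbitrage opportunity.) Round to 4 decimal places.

1.1481

NXs→XEL→RVN→NXs: 1.175 × 0.7773 × 1.257 = 1.14805
NXs→RVN→XEL→NXs: 0.8546 × 1.342 × 0.9155 = 1.04996
NXs→TRQ→RVN→NXs: 4.791 × 0.1677 × 1.257 = 1.00994
TRQ→RVN→XEL→TRQ: 0.1677 × 1.342 × 4.391 = 0.98821
Maximum is NXs→XEL→RVN→NXs at 1.1481; arbitrage exists.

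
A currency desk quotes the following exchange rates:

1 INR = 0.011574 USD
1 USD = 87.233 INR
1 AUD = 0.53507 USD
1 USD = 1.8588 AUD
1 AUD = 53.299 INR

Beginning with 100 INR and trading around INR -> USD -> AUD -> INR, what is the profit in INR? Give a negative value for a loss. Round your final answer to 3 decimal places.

14.666

100 INR × 0.011574 = 1.1574 USD
1.1574 USD × 1.8588 = 2.15137512 AUD
2.15137512 AUD × 53.299 = 114.66614252088 INR
Net change: 114.66614252088 − 100 = 14.66614252088 INR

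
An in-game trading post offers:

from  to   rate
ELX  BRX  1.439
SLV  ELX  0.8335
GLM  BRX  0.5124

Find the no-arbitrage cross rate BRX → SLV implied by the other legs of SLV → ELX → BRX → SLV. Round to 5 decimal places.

Known legs of the cycle: 0.8335 × 1.439 = 1.1994065
For no arbitrage the full-cycle product must be 1, so the missing rate is 1 / 1.1994065 ≈ 0.8337457.

0.83375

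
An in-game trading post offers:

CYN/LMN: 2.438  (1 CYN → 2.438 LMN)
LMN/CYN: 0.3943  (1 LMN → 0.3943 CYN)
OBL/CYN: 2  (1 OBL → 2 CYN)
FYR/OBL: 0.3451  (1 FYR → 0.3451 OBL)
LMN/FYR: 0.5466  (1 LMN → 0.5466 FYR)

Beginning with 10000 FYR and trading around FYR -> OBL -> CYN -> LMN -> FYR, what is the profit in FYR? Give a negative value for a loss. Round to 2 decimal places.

-802.32

10000 FYR × 0.3451 = 3451 OBL
3451 OBL × 2 = 6902 CYN
6902 CYN × 2.438 = 16827.076 LMN
16827.076 LMN × 0.5466 = 9197.6797416 FYR
Net change: 9197.6797416 − 10000 = -802.3202584 FYR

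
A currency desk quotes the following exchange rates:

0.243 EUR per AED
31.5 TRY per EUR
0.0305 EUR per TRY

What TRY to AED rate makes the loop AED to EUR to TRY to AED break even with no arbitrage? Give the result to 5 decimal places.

0.13064

Known legs of the cycle: 0.243 × 31.5 = 7.6545
For no arbitrage the full-cycle product must be 1, so the missing rate is 1 / 7.6545 ≈ 0.1306421.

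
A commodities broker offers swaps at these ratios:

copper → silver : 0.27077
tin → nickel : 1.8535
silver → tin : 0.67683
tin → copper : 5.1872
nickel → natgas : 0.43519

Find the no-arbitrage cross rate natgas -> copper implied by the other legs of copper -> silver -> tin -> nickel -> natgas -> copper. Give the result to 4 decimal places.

6.7647

Known legs of the cycle: 0.27077 × 0.67683 × 1.8535 × 0.43519 = 0.1478262782276757015
For no arbitrage the full-cycle product must be 1, so the missing rate is 1 / 0.1478262782276757015 ≈ 6.764697.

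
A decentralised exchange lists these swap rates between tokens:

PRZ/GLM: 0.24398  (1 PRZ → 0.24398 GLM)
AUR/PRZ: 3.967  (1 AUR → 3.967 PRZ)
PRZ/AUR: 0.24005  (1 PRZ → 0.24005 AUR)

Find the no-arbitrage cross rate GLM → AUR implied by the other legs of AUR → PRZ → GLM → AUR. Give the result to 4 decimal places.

1.0332

Known legs of the cycle: 3.967 × 0.24398 = 0.96786866
For no arbitrage the full-cycle product must be 1, so the missing rate is 1 / 0.96786866 ≈ 1.033198.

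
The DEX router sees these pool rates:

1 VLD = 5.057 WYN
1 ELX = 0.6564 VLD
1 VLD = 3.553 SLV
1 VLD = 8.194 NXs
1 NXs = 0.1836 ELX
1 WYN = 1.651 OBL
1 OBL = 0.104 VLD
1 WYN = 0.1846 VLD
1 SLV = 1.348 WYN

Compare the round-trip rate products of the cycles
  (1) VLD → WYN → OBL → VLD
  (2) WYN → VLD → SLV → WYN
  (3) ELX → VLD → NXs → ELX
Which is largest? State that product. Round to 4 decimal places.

(1) 5.057 × 1.651 × 0.104 = 0.86831
(2) 0.1846 × 3.553 × 1.348 = 0.88413
(3) 0.6564 × 8.194 × 0.1836 = 0.98750
Highest is cycle (3) at 0.9875 (≤1, no arbitrage).

0.9875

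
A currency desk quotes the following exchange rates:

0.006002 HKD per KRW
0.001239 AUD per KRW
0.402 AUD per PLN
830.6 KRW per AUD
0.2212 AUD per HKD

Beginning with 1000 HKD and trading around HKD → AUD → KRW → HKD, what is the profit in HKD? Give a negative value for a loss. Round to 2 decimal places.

102.74

1000 HKD × 0.2212 = 221.2 AUD
221.2 AUD × 830.6 = 183728.72 KRW
183728.72 KRW × 0.006002 = 1102.73977744 HKD
Net change: 1102.73977744 − 1000 = 102.73977744 HKD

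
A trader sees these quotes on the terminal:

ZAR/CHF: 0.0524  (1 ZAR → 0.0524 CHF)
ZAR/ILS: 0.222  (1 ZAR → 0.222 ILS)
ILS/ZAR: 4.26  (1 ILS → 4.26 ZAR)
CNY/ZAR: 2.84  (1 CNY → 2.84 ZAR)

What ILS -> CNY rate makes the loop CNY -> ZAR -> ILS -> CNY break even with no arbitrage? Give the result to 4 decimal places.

1.5861

Known legs of the cycle: 2.84 × 0.222 = 0.63048
For no arbitrage the full-cycle product must be 1, so the missing rate is 1 / 0.63048 ≈ 1.586093.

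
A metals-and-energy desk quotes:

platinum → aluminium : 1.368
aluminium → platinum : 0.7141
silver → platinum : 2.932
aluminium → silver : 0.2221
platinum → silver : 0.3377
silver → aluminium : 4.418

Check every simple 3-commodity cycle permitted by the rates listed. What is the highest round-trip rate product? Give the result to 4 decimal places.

1.0654

silver→aluminium→platinum→silver: 4.418 × 0.7141 × 0.3377 = 1.06541
silver→platinum→aluminium→silver: 2.932 × 1.368 × 0.2221 = 0.89084
Maximum is silver→aluminium→platinum→silver at 1.0654; arbitrage exists.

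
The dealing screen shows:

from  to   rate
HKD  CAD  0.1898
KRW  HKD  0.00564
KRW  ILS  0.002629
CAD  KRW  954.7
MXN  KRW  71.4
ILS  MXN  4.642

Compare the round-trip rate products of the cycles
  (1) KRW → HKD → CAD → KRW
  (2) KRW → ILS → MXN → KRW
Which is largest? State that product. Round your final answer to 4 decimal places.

1.0220

(1) 0.00564 × 0.1898 × 954.7 = 1.02198
(2) 0.002629 × 4.642 × 71.4 = 0.87135
Highest is cycle (1) at 1.0220 (>1, arbitrage).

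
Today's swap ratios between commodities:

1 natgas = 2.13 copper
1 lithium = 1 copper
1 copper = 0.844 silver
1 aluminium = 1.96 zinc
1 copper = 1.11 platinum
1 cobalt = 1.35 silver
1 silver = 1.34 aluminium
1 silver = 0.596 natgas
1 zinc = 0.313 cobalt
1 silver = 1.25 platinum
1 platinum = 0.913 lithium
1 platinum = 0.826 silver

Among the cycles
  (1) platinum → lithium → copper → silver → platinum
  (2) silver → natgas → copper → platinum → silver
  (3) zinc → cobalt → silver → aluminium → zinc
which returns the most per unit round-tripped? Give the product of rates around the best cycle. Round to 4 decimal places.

(1) 0.913 × 1 × 0.844 × 1.25 = 0.96322
(2) 0.596 × 2.13 × 1.11 × 0.826 = 1.16394
(3) 0.313 × 1.35 × 1.34 × 1.96 = 1.10979
Highest is cycle (2) at 1.1639 (>1, arbitrage).

1.1639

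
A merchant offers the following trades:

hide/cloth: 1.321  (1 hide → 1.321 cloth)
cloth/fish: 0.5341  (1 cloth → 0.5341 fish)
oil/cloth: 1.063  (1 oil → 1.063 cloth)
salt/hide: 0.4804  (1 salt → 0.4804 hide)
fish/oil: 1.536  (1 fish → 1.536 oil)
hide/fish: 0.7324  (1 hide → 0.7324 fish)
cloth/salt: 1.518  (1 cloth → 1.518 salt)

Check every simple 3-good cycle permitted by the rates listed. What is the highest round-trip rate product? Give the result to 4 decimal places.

hide→cloth→salt→hide: 1.321 × 1.518 × 0.4804 = 0.96334
oil→cloth→fish→oil: 1.063 × 0.5341 × 1.536 = 0.87206
Maximum is hide→cloth→salt→hide at 0.9633; no arbitrage — every cycle loses value.

0.9633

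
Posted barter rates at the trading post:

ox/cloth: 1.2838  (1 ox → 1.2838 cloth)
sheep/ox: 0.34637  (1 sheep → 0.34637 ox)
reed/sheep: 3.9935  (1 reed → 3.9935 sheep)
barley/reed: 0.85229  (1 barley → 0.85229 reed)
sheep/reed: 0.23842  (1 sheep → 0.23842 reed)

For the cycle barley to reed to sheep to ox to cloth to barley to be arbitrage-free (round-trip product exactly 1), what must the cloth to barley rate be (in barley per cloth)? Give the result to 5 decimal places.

0.66073

Known legs of the cycle: 0.85229 × 3.9935 × 0.34637 × 1.2838 = 1.51348709623474769
For no arbitrage the full-cycle product must be 1, so the missing rate is 1 / 1.51348709623474769 ≈ 0.6607258.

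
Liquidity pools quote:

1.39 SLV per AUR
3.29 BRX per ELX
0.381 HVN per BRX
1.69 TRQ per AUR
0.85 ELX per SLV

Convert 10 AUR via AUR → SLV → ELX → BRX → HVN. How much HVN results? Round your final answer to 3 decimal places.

14.810

10 AUR × 1.39 = 13.9 SLV
13.9 SLV × 0.85 = 11.815 ELX
11.815 ELX × 3.29 = 38.87135 BRX
38.87135 BRX × 0.381 = 14.80998435 HVN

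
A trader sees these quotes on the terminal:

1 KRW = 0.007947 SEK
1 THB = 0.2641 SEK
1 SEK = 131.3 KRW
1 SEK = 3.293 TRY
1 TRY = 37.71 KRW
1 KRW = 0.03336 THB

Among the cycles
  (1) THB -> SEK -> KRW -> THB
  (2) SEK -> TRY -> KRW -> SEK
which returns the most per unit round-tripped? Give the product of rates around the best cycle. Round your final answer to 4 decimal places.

1.1568

(1) 0.2641 × 131.3 × 0.03336 = 1.15680
(2) 3.293 × 37.71 × 0.007947 = 0.98685
Highest is cycle (1) at 1.1568 (>1, arbitrage).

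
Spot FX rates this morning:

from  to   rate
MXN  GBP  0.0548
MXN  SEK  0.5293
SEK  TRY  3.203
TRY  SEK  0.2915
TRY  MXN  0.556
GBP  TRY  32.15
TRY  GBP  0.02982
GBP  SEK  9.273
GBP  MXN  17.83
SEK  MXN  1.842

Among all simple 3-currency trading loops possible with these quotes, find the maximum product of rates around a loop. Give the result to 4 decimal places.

0.9796

TRY→MXN→GBP→TRY: 0.556 × 0.0548 × 32.15 = 0.97957
TRY→MXN→SEK→TRY: 0.556 × 0.5293 × 3.203 = 0.94261
GBP→SEK→MXN→GBP: 9.273 × 1.842 × 0.0548 = 0.93603
TRY→GBP→SEK→TRY: 0.02982 × 9.273 × 3.203 = 0.88570
Maximum is TRY→MXN→GBP→TRY at 0.9796; no arbitrage — every cycle loses value.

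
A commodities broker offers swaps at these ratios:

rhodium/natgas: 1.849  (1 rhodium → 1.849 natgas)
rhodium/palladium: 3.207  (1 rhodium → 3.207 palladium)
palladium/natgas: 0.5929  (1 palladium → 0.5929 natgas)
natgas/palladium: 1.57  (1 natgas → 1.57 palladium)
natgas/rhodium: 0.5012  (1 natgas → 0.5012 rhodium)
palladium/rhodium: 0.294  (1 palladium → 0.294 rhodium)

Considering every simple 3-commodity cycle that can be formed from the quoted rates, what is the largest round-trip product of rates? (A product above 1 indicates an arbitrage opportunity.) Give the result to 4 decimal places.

0.9530

rhodium→palladium→natgas→rhodium: 3.207 × 0.5929 × 0.5012 = 0.95300
rhodium→natgas→palladium→rhodium: 1.849 × 1.57 × 0.294 = 0.85346
Maximum is rhodium→palladium→natgas→rhodium at 0.9530; no arbitrage — every cycle loses value.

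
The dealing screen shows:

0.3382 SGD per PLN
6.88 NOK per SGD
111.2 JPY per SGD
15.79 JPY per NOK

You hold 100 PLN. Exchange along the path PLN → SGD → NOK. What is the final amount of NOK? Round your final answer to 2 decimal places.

232.68

100 PLN × 0.3382 = 33.82 SGD
33.82 SGD × 6.88 = 232.6816 NOK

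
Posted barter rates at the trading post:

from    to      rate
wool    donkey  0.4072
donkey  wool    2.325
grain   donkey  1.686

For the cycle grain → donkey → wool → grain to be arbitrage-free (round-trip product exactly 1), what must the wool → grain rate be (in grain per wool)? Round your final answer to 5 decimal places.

Known legs of the cycle: 1.686 × 2.325 = 3.91995
For no arbitrage the full-cycle product must be 1, so the missing rate is 1 / 3.91995 ≈ 0.2551053.

0.25511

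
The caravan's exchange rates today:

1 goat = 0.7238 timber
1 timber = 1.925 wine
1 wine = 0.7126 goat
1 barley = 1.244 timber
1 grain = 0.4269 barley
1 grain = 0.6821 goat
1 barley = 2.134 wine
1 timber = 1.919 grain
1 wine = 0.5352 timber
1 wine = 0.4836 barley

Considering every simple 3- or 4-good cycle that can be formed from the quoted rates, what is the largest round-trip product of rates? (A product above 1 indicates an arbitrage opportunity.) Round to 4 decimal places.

1.1581

timber→wine→barley→timber: 1.925 × 0.4836 × 1.244 = 1.15808
grain→barley→timber→grain: 0.4269 × 1.244 × 1.919 = 1.01911
goat→timber→wine→goat: 0.7238 × 1.925 × 0.7126 = 0.99288
goat→timber→grain→goat: 0.7238 × 1.919 × 0.6821 = 0.94742
grain→barley→wine→timber→grain: 0.4269 × 2.134 × 0.5352 × 1.919 = 0.93565
Maximum is timber→wine→barley→timber at 1.1581; arbitrage exists.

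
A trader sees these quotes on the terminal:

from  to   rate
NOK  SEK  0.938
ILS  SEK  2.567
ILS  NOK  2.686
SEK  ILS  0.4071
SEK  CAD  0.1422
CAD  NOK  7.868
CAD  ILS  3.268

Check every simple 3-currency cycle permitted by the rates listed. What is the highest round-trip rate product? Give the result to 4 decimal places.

1.1929

SEK→CAD→ILS→SEK: 0.1422 × 3.268 × 2.567 = 1.19291
SEK→CAD→NOK→SEK: 0.1422 × 7.868 × 0.938 = 1.04946
SEK→ILS→NOK→SEK: 0.4071 × 2.686 × 0.938 = 1.02568
Maximum is SEK→CAD→ILS→SEK at 1.1929; arbitrage exists.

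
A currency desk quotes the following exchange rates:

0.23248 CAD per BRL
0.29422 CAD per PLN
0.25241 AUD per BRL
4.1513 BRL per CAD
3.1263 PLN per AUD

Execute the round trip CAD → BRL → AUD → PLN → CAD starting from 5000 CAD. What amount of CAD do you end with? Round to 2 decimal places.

5000 CAD × 4.1513 = 20756.5 BRL
20756.5 BRL × 0.25241 = 5239.148165 AUD
5239.148165 AUD × 3.1263 = 16379.1489082395 PLN
16379.1489082395 PLN × 0.29422 = 4819.07319178222569 CAD

4819.07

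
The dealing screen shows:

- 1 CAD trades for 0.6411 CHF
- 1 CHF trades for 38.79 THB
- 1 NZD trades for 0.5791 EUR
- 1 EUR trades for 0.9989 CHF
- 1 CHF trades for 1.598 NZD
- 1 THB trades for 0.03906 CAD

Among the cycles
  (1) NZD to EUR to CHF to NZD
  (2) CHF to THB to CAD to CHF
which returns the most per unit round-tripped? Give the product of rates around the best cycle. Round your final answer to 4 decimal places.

(1) 0.5791 × 0.9989 × 1.598 = 0.92438
(2) 38.79 × 0.03906 × 0.6411 = 0.97135
Highest is cycle (2) at 0.9714 (≤1, no arbitrage).

0.9714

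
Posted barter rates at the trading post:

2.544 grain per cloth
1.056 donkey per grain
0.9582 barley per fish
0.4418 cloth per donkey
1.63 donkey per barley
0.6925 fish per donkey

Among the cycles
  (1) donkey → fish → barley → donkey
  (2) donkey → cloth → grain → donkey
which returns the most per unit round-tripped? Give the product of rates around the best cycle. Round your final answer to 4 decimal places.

1.1869

(1) 0.6925 × 0.9582 × 1.63 = 1.08159
(2) 0.4418 × 2.544 × 1.056 = 1.18688
Highest is cycle (2) at 1.1869 (>1, arbitrage).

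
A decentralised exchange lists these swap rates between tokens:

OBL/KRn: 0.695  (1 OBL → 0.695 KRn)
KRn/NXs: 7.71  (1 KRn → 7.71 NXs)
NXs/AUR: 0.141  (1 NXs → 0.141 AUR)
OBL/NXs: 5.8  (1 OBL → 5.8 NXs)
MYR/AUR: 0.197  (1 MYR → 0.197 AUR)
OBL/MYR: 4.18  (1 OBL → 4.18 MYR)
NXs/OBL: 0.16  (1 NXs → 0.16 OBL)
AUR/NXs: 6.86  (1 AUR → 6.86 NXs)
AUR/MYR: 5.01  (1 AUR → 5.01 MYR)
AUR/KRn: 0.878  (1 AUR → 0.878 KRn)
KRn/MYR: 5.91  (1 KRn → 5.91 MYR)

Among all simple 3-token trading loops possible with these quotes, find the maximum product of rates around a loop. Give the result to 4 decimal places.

MYR→AUR→KRn→MYR: 0.197 × 0.878 × 5.91 = 1.02223
NXs→AUR→KRn→NXs: 0.141 × 0.878 × 7.71 = 0.95448
OBL→KRn→NXs→OBL: 0.695 × 7.71 × 0.16 = 0.85735
Maximum is MYR→AUR→KRn→MYR at 1.0222; arbitrage exists.

1.0222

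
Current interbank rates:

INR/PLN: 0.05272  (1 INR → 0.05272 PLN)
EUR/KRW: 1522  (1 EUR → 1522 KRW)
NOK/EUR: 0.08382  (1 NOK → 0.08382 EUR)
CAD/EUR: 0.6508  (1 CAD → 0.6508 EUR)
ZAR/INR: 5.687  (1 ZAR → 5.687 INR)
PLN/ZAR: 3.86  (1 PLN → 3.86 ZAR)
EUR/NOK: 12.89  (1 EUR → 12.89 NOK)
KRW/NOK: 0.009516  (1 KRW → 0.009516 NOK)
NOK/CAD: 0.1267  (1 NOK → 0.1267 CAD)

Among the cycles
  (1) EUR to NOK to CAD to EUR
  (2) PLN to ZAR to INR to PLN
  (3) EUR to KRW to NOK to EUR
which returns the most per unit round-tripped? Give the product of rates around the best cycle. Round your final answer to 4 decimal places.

(1) 12.89 × 0.1267 × 0.6508 = 1.06286
(2) 3.86 × 5.687 × 0.05272 = 1.15730
(3) 1522 × 0.009516 × 0.08382 = 1.21399
Highest is cycle (3) at 1.2140 (>1, arbitrage).

1.2140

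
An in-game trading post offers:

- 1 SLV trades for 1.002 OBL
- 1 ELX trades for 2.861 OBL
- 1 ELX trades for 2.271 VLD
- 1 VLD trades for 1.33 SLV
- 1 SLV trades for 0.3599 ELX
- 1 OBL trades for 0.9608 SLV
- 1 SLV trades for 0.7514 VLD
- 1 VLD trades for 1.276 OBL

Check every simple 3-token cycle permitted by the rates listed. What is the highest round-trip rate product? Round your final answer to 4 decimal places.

1.0871

SLV→ELX→VLD→SLV: 0.3599 × 2.271 × 1.33 = 1.08705
OBL→SLV→ELX→OBL: 0.9608 × 0.3599 × 2.861 = 0.98931
OBL→SLV→VLD→OBL: 0.9608 × 0.7514 × 1.276 = 0.92120
Maximum is SLV→ELX→VLD→SLV at 1.0871; arbitrage exists.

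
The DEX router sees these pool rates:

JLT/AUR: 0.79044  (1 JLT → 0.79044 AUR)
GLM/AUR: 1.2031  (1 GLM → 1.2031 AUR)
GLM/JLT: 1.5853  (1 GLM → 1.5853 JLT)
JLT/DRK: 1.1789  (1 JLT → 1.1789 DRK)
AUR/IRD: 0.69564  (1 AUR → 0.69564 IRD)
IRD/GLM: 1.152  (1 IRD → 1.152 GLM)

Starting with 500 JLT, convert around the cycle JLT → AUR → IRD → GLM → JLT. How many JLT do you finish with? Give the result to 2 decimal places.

500 JLT × 0.79044 = 395.22 AUR
395.22 AUR × 0.69564 = 274.9308408 IRD
274.9308408 IRD × 1.152 = 316.7203286016 GLM
316.7203286016 GLM × 1.5853 = 502.09673693211648 JLT

502.10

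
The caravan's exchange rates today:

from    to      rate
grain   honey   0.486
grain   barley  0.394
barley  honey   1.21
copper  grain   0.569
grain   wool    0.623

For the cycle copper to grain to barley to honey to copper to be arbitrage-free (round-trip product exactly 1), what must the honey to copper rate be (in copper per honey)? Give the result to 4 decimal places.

Known legs of the cycle: 0.569 × 0.394 × 1.21 = 0.27126506
For no arbitrage the full-cycle product must be 1, so the missing rate is 1 / 0.27126506 ≈ 3.686431.

3.6864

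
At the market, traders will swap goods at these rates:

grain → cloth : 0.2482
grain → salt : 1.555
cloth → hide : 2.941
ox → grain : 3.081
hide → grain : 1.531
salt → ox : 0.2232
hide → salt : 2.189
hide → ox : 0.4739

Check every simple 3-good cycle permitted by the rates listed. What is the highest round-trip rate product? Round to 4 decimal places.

cloth→hide→grain→cloth: 2.941 × 1.531 × 0.2482 = 1.11756
ox→grain→salt→ox: 3.081 × 1.555 × 0.2232 = 1.06934
Maximum is cloth→hide→grain→cloth at 1.1176; arbitrage exists.

1.1176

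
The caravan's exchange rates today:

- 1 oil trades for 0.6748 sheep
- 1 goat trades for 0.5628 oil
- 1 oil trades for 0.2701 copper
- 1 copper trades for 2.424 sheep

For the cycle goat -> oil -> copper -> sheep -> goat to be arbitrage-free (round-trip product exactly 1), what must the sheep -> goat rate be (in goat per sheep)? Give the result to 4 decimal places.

Known legs of the cycle: 0.5628 × 0.2701 × 2.424 = 0.36847776672
For no arbitrage the full-cycle product must be 1, so the missing rate is 1 / 0.36847776672 ≈ 2.713868.

2.7139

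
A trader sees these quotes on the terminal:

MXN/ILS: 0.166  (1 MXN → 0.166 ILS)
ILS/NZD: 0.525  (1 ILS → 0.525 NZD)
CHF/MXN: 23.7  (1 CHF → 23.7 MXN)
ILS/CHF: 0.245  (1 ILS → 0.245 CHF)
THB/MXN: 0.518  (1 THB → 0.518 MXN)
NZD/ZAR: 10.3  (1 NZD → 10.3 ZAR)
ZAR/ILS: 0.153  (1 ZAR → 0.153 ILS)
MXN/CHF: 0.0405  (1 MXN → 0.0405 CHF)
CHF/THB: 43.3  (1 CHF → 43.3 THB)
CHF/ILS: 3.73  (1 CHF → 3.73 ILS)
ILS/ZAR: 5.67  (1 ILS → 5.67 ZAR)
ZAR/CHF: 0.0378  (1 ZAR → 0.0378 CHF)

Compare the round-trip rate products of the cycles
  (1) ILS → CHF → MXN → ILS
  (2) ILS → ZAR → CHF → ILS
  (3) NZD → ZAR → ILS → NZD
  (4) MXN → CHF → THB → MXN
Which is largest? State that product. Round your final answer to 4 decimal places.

(1) 0.245 × 23.7 × 0.166 = 0.96388
(2) 5.67 × 0.0378 × 3.73 = 0.79944
(3) 10.3 × 0.153 × 0.525 = 0.82735
(4) 0.0405 × 43.3 × 0.518 = 0.90839
Highest is cycle (1) at 0.9639 (≤1, no arbitrage).

0.9639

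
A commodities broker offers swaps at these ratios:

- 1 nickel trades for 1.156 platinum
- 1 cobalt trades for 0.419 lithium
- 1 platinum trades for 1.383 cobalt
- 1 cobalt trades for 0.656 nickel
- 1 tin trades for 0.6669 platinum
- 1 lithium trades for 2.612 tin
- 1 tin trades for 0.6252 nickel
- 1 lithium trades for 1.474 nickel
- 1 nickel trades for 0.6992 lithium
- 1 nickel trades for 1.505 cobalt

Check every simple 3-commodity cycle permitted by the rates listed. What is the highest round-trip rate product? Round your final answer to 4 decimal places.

1.1418

lithium→tin→nickel→lithium: 2.612 × 0.6252 × 0.6992 = 1.14181
cobalt→nickel→platinum→cobalt: 0.656 × 1.156 × 1.383 = 1.04878
cobalt→lithium→nickel→cobalt: 0.419 × 1.474 × 1.505 = 0.92950
Maximum is lithium→tin→nickel→lithium at 1.1418; arbitrage exists.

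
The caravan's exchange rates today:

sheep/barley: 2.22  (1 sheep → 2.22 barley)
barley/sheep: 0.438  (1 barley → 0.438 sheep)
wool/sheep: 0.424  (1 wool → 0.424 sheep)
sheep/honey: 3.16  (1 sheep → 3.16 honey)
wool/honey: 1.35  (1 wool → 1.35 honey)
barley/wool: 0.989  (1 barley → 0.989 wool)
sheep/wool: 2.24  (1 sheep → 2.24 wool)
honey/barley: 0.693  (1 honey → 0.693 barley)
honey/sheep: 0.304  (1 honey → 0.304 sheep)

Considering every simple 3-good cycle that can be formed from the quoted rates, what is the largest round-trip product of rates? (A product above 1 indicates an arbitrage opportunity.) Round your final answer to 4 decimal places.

sheep→honey→barley→sheep: 3.16 × 0.693 × 0.438 = 0.95917
sheep→barley→wool→sheep: 2.22 × 0.989 × 0.424 = 0.93093
wool→honey→barley→wool: 1.35 × 0.693 × 0.989 = 0.92526
sheep→wool→honey→sheep: 2.24 × 1.35 × 0.304 = 0.91930
Maximum is sheep→honey→barley→sheep at 0.9592; no arbitrage — every cycle loses value.

0.9592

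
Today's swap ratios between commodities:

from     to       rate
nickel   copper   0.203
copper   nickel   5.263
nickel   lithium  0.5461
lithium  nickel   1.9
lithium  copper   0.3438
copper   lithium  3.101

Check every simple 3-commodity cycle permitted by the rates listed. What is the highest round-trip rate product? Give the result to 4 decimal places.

1.1961

copper→lithium→nickel→copper: 3.101 × 1.9 × 0.203 = 1.19606
copper→nickel→lithium→copper: 5.263 × 0.5461 × 0.3438 = 0.98812
Maximum is copper→lithium→nickel→copper at 1.1961; arbitrage exists.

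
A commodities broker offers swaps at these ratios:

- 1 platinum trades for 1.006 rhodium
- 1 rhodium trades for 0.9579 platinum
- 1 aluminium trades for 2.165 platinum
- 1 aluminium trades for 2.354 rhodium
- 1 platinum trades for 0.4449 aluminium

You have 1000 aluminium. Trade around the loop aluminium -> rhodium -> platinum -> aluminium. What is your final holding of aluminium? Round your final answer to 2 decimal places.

1000 aluminium × 2.354 = 2354 rhodium
2354 rhodium × 0.9579 = 2254.8966 platinum
2254.8966 platinum × 0.4449 = 1003.20349734 aluminium

1003.20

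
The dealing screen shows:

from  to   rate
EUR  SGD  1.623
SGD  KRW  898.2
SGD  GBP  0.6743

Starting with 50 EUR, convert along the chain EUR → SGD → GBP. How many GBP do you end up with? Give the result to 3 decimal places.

54.719

50 EUR × 1.623 = 81.15 SGD
81.15 SGD × 0.6743 = 54.719445 GBP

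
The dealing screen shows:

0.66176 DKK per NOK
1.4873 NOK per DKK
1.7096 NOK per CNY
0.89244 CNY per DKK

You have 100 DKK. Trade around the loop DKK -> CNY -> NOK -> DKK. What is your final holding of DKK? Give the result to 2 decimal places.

100.97

100 DKK × 0.89244 = 89.244 CNY
89.244 CNY × 1.7096 = 152.5715424 NOK
152.5715424 NOK × 0.66176 = 100.965743898624 DKK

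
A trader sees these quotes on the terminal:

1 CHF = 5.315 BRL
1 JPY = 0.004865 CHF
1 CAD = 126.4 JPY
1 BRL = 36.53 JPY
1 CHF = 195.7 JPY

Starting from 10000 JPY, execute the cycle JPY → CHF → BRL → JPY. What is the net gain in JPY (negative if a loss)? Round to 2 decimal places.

10000 JPY × 0.004865 = 48.65 CHF
48.65 CHF × 5.315 = 258.57475 BRL
258.57475 BRL × 36.53 = 9445.7356175 JPY
Net change: 9445.7356175 − 10000 = -554.2643825 JPY

-554.26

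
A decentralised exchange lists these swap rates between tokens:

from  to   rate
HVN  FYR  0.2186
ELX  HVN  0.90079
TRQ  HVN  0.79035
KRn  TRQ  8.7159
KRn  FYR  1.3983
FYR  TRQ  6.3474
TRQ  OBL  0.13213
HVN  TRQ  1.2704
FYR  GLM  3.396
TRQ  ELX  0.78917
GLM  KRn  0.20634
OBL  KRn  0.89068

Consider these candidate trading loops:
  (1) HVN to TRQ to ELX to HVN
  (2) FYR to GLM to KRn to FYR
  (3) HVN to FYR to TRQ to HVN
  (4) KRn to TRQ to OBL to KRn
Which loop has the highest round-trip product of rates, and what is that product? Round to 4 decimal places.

1.0966

(1) 1.2704 × 0.78917 × 0.90079 = 0.90310
(2) 3.396 × 0.20634 × 1.3983 = 0.97983
(3) 0.2186 × 6.3474 × 0.79035 = 1.09664
(4) 8.7159 × 0.13213 × 0.89068 = 1.02574
Highest is cycle (3) at 1.0966 (>1, arbitrage).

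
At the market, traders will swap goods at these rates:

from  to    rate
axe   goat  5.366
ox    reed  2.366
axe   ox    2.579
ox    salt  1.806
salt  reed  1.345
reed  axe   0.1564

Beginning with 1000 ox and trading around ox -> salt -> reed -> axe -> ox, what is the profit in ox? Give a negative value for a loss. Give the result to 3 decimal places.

-20.221

1000 ox × 1.806 = 1806 salt
1806 salt × 1.345 = 2429.07 reed
2429.07 reed × 0.1564 = 379.906548 axe
379.906548 axe × 2.579 = 979.778987292 ox
Net change: 979.778987292 − 1000 = -20.221012708 ox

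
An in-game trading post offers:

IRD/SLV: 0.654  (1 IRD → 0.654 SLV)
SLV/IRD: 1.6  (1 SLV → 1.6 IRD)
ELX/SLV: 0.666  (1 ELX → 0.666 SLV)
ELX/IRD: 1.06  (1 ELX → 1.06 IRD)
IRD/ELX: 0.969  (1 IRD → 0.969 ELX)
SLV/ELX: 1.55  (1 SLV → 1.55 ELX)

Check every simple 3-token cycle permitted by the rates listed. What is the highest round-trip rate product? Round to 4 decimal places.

IRD→SLV→ELX→IRD: 0.654 × 1.55 × 1.06 = 1.07452
IRD→ELX→SLV→IRD: 0.969 × 0.666 × 1.6 = 1.03257
Maximum is IRD→SLV→ELX→IRD at 1.0745; arbitrage exists.

1.0745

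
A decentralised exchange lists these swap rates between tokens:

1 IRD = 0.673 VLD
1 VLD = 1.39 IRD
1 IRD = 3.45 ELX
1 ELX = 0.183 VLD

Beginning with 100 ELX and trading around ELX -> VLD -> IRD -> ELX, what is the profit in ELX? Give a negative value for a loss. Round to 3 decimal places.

100 ELX × 0.183 = 18.3 VLD
18.3 VLD × 1.39 = 25.437 IRD
25.437 IRD × 3.45 = 87.75765 ELX
Net change: 87.75765 − 100 = -12.24235 ELX

-12.242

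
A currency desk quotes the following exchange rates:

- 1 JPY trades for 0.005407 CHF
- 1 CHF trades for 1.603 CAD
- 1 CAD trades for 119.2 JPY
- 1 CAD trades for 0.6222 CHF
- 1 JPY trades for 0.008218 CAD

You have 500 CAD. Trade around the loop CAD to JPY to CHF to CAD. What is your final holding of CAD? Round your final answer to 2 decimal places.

516.58

500 CAD × 119.2 = 59600 JPY
59600 JPY × 0.005407 = 322.2572 CHF
322.2572 CHF × 1.603 = 516.5782916 CAD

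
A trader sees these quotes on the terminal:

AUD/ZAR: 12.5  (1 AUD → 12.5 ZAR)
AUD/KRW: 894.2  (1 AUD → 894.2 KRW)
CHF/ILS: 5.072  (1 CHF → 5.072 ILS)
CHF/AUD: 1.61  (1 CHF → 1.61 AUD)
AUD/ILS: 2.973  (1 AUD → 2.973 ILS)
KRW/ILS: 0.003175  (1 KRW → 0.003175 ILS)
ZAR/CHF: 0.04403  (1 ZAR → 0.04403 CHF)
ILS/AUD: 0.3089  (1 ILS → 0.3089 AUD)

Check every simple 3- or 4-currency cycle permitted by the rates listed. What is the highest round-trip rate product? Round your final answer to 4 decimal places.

CHF→AUD→ZAR→CHF: 1.61 × 12.5 × 0.04403 = 0.88610
AUD→KRW→ILS→AUD: 894.2 × 0.003175 × 0.3089 = 0.87699
CHF→ILS→AUD→ZAR→CHF: 5.072 × 0.3089 × 12.5 × 0.04403 = 0.86229
Maximum is CHF→AUD→ZAR→CHF at 0.8861; no arbitrage — every cycle loses value.

0.8861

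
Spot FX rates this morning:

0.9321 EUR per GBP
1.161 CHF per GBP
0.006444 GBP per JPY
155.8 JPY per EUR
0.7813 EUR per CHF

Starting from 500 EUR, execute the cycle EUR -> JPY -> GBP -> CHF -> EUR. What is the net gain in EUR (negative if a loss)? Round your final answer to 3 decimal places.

-44.652

500 EUR × 155.8 = 77900 JPY
77900 JPY × 0.006444 = 501.9876 GBP
501.9876 GBP × 1.161 = 582.8076036 CHF
582.8076036 CHF × 0.7813 = 455.34758069268 EUR
Net change: 455.34758069268 − 500 = -44.65241930732 EUR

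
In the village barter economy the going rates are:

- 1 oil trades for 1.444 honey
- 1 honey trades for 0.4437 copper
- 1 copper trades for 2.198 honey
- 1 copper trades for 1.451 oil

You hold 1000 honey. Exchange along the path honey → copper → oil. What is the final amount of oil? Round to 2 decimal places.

643.81

1000 honey × 0.4437 = 443.7 copper
443.7 copper × 1.451 = 643.8087 oil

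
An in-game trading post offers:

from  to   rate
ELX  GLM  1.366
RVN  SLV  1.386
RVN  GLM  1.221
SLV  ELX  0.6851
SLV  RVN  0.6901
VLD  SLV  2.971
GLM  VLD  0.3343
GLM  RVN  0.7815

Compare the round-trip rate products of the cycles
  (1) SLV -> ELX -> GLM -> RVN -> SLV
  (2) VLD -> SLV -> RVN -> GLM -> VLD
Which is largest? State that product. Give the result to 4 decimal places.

(1) 0.6851 × 1.366 × 0.7815 × 1.386 = 1.01367
(2) 2.971 × 0.6901 × 1.221 × 0.3343 = 0.83689
Highest is cycle (1) at 1.0137 (>1, arbitrage).

1.0137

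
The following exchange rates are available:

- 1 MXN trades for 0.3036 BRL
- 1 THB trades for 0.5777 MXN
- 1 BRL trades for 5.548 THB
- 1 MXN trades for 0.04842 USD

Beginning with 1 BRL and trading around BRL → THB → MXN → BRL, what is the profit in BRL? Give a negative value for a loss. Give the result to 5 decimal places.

-0.02694

1 BRL × 5.548 = 5.548 THB
5.548 THB × 0.5777 = 3.2050796 MXN
3.2050796 MXN × 0.3036 = 0.97306216656 BRL
Net change: 0.97306216656 − 1 = -0.02693783344 BRL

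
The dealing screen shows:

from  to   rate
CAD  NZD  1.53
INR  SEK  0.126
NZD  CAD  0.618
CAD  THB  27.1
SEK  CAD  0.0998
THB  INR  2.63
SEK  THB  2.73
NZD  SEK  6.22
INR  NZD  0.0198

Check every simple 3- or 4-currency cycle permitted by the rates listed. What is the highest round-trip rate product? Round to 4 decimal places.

SEK→CAD→NZD→SEK: 0.0998 × 1.53 × 6.22 = 0.94976
SEK→THB→INR→SEK: 2.73 × 2.63 × 0.126 = 0.90467
SEK→CAD→THB→INR→SEK: 0.0998 × 27.1 × 2.63 × 0.126 = 0.89624
SEK→THB→INR→NZD→SEK: 2.73 × 2.63 × 0.0198 × 6.22 = 0.88425
CAD→THB→INR→NZD→CAD: 27.1 × 2.63 × 0.0198 × 0.618 = 0.87212
Maximum is SEK→CAD→NZD→SEK at 0.9498; no arbitrage — every cycle loses value.

0.9498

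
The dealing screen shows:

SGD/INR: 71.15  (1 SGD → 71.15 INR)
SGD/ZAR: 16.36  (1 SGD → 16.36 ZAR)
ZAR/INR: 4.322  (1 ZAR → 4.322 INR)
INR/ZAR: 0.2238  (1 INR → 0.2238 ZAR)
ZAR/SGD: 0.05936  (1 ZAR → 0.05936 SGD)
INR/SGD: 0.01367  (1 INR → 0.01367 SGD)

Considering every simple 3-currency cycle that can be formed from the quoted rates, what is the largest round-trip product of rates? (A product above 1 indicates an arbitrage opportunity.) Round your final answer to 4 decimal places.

ZAR→INR→SGD→ZAR: 4.322 × 0.01367 × 16.36 = 0.96658
ZAR→SGD→INR→ZAR: 0.05936 × 71.15 × 0.2238 = 0.94521
Maximum is ZAR→INR→SGD→ZAR at 0.9666; no arbitrage — every cycle loses value.

0.9666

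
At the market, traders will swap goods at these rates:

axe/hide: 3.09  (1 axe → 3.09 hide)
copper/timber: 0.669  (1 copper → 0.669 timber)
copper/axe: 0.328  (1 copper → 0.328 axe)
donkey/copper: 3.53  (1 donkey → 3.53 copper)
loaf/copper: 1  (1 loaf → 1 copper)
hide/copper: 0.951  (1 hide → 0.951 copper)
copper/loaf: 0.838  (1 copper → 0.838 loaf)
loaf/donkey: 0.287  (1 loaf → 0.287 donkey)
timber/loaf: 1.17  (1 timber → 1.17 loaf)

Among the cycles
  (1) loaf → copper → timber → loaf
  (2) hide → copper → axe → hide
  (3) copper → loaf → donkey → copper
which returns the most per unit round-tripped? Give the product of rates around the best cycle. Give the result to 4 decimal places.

0.9639

(1) 1 × 0.669 × 1.17 = 0.78273
(2) 0.951 × 0.328 × 3.09 = 0.96386
(3) 0.838 × 0.287 × 3.53 = 0.84899
Highest is cycle (2) at 0.9639 (≤1, no arbitrage).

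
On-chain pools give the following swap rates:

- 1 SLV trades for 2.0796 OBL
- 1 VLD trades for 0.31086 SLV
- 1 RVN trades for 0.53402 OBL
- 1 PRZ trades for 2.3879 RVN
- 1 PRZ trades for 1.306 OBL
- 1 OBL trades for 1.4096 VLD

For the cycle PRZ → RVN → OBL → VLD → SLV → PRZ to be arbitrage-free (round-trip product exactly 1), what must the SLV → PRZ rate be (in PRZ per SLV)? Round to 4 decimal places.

1.7896

Known legs of the cycle: 2.3879 × 0.53402 × 1.4096 × 0.31086 = 0.558771686287011648
For no arbitrage the full-cycle product must be 1, so the missing rate is 1 / 0.558771686287011648 ≈ 1.789640.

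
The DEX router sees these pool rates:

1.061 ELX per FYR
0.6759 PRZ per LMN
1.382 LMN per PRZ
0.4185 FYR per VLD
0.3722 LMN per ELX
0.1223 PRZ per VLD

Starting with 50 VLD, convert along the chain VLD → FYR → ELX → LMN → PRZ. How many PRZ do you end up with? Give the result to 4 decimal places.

50 VLD × 0.4185 = 20.925 FYR
20.925 FYR × 1.061 = 22.201425 ELX
22.201425 ELX × 0.3722 = 8.263370385 LMN
8.263370385 LMN × 0.6759 = 5.5852120432215 PRZ

5.5852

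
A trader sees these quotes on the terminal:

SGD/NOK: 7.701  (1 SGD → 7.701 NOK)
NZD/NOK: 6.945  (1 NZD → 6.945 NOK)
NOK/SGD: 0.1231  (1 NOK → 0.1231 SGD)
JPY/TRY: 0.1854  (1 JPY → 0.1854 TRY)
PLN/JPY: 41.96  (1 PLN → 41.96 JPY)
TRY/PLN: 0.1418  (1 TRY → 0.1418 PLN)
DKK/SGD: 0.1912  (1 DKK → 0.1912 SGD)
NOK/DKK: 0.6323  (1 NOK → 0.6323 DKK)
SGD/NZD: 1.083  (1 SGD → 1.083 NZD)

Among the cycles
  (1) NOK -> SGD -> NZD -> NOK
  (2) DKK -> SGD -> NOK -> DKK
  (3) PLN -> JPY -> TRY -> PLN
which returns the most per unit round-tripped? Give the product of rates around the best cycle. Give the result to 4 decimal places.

1.1031

(1) 0.1231 × 1.083 × 6.945 = 0.92589
(2) 0.1912 × 7.701 × 0.6323 = 0.93102
(3) 41.96 × 0.1854 × 0.1418 = 1.10312
Highest is cycle (3) at 1.1031 (>1, arbitrage).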